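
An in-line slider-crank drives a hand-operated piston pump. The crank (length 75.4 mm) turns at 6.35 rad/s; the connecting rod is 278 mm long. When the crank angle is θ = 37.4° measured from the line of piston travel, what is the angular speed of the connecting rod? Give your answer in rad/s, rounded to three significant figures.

ω = 6.35 rad/s
The rod makes angle φ with the slider axis where L sinφ = r sinθ; differentiating, L cosφ·φ̇ = r ω cosθ.
L cosφ = √(L² − r² sin²θ) = 0.2742 m.
|ω_rod| = r ω |cosθ| / √(L² − r² sin²θ) = 0.0754·6.35·0.79441/0.2742 = 1.3871 rad/s.

1.39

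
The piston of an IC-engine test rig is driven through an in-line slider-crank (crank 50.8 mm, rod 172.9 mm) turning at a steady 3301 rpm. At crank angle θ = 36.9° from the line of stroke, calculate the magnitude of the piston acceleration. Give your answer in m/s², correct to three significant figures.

ω = 2π·3301/60 = 345.7 rad/s
x(θ) = r cosθ + √(L² − r² sin²θ); with ω constant, a = ω²·d²x/dθ².
d²x/dθ² = −r cosθ − r²(cos2θ)/√u − r⁴ sin²2θ/(4u^{3/2}),  u = L² − r² sin²θ = 0.0289641 m².
Substituting r = 0.0508 m, L = 0.1729 m, θ = 36.9°: d²x/dθ² = -0.045166 m.
a = ω²·d²x/dθ² = (345.7)²·(-0.045166) = -5397.1 m/s²;  |a| = 5397.1 m/s².

5400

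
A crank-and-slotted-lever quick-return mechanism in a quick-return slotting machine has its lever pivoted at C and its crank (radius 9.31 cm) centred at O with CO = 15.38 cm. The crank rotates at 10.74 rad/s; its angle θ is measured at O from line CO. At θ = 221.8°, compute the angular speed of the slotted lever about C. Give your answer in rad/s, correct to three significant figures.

1.96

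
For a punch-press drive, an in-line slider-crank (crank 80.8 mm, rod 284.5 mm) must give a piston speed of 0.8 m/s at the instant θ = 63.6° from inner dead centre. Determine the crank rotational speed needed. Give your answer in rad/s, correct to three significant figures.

For an in-line slider-crank, |v_piston| = rω|sinθ|·[1 + r cosθ/√(L² − r² sin²θ)].
With r = 0.0808 m, L = 0.2845 m, θ = 63.6°: the bracketed kinematic factor |dx/dθ| = 0.081824 m.
ω = v/|dx/dθ| = 0.8/0.081824 = 9.7771 rad/s.

9.78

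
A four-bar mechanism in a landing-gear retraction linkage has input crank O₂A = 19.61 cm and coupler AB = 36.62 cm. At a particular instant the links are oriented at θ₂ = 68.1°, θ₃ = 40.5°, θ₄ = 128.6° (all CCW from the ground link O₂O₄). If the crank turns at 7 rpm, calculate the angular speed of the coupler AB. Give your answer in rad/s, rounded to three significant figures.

0.342

ω₂ = 0.733 rad/s (from 7 rpm).
Differentiating the loop-closure r₂e^{iθ₂}+r₃e^{iθ₃}=r₁+r₄e^{iθ₄} gives r₂ω₂e^{iθ₂}+r₃ω₃e^{iθ₃}=r₄ω₄e^{iθ₄}.
Eliminating the other unknown: ω₃ = r₂ω₂ sin(θ₄−θ₂) / [r₃ sin(θ₃−θ₄)].
Numerator sine = +0.87036; denominator sine = -0.99945.
Result = 0.1961·0.733·(+0.87036) / (0.3662·(-0.99945)) = -0.34184 rad/s; magnitude 0.34184 rad/s.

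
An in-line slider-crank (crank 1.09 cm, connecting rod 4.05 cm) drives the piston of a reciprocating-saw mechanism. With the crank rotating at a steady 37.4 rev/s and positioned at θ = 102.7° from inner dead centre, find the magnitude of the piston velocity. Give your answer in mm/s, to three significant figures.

2350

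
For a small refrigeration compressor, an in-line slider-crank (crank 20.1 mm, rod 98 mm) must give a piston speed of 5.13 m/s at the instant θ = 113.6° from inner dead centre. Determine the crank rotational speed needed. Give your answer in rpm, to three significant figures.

For an in-line slider-crank, |v_piston| = rω|sinθ|·[1 + r cosθ/√(L² − r² sin²θ)].
With r = 0.0201 m, L = 0.098 m, θ = 113.6°: the bracketed kinematic factor |dx/dθ| = 0.016879 m.
ω = v/|dx/dθ| = 5.13/0.016879 = 303.93 rad/s.
N = 60ω/(2π) = 2902.3 rpm.

2900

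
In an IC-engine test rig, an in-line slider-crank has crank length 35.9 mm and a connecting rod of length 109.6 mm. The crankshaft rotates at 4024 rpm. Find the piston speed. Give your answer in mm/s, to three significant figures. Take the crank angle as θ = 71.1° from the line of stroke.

ω = 2π·4024/60 = 421.4 rad/s
For an in-line slider-crank, x = r cosθ + √(L² − r² sin²θ), so v = −rω sinθ·[1 + r cosθ/√(L² − r² sin²θ)].
With r = 0.0359 m, L = 0.1096 m, θ = 71.1°: √(L² − r² sin²θ) = 0.1042 m.
v = −0.0359·421.4·0.94609·[1 + 0.0359·0.32392/0.1042] = -15.91 m/s.
|v| = 15.91 m/s = 15910 mm/s.

15900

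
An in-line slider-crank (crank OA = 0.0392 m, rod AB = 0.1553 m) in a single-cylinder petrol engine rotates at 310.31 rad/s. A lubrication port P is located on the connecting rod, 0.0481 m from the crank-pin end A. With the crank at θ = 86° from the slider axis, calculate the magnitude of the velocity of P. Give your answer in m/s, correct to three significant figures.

12.2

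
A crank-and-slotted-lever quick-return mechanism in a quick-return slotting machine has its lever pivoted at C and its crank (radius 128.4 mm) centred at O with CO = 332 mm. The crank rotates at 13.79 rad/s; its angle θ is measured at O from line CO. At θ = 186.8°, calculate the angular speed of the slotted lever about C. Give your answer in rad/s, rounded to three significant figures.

8.47

ω = 13.79 rad/s
Crank pin A relative to C: A = (d + r cosθ, r sinθ); lever angle φ = atan2(r sinθ, d + r cosθ).
Differentiating tanφ: φ̇ = rω(d cosθ + r)/(d² + r² + 2dr cosθ).
d² + r² + 2dr cosθ = |CA|² = 0.0420527 m²;  d cosθ + r = -0.20126 m.
|ω_lever| = |0.1284·13.79·-0.20126| / 0.0420527 = 8.4743 rad/s.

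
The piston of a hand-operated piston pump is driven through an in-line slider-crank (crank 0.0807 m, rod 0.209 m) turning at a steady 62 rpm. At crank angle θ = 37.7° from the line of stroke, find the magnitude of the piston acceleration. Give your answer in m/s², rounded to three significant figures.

3.08

ω = 2π·62/60 = 6.493 rad/s
x(θ) = r cosθ + √(L² − r² sin²θ); with ω constant, a = ω²·d²x/dθ².
d²x/dθ² = −r cosθ − r²(cos2θ)/√u − r⁴ sin²2θ/(4u^{3/2}),  u = L² − r² sin²θ = 0.0412456 m².
Substituting r = 0.0807 m, L = 0.209 m, θ = 37.7°: d²x/dθ² = -0.07312 m.
a = ω²·d²x/dθ² = (6.493)²·(-0.07312) = -3.0823 m/s²;  |a| = 3.0823 m/s².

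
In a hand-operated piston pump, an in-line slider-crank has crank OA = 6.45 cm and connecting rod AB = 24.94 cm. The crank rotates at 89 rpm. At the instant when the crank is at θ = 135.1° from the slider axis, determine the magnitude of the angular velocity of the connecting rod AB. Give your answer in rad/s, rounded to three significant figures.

1.74

ω = 9.32 rad/s (converted from 89 rpm).
The rod makes angle φ with the slider axis where L sinφ = r sinθ; differentiating, L cosφ·φ̇ = r ω cosθ.
L cosφ = √(L² − r² sin²θ) = 0.24521 m.
|ω_rod| = r ω |cosθ| / √(L² − r² sin²θ) = 0.0645·9.32·0.70834/0.24521 = 1.7365 rad/s.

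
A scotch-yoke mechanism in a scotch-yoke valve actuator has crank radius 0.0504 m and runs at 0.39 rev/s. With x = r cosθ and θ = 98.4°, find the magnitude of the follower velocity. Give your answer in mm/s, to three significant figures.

122

ω = 2.45 rad/s (from 0.39 rev/s).
x = r cosθ ⇒ ẋ = −rω sinθ.
|v| = rω|sinθ| = 0.0504·2.45·|sin 98.4°| = 0.12218 m/s = 122.18 mm/s.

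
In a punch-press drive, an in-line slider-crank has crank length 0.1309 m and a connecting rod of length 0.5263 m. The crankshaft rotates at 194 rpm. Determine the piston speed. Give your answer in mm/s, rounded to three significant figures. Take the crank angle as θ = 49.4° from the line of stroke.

2350

ω = 2π·194/60 = 20.32 rad/s
For an in-line slider-crank, x = r cosθ + √(L² − r² sin²θ), so v = −rω sinθ·[1 + r cosθ/√(L² − r² sin²θ)].
With r = 0.1309 m, L = 0.5263 m, θ = 49.4°: √(L² − r² sin²θ) = 0.51683 m.
v = −0.1309·20.32·0.75927·[1 + 0.1309·0.65077/0.51683] = -2.3519 m/s.
|v| = 2.3519 m/s = 2351.9 mm/s.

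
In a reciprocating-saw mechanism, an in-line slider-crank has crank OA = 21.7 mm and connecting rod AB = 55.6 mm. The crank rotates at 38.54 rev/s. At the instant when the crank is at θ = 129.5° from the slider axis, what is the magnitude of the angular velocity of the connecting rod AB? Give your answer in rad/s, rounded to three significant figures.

63.0

ω = 242.2 rad/s (converted from 38.54 rev/s).
The rod makes angle φ with the slider axis where L sinφ = r sinθ; differentiating, L cosφ·φ̇ = r ω cosθ.
L cosφ = √(L² − r² sin²θ) = 0.053019 m.
|ω_rod| = r ω |cosθ| / √(L² − r² sin²θ) = 0.0217·242.2·0.63608/0.053019 = 63.042 rad/s.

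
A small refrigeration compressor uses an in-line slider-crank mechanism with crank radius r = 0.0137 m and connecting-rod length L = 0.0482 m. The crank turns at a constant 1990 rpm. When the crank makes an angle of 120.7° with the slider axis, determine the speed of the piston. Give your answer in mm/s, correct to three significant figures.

ω = 2π·1990/60 = 208.4 rad/s
For an in-line slider-crank, x = r cosθ + √(L² − r² sin²θ), so v = −rω sinθ·[1 + r cosθ/√(L² − r² sin²θ)].
With r = 0.0137 m, L = 0.0482 m, θ = 120.7°: √(L² − r² sin²θ) = 0.046738 m.
v = −0.0137·208.4·0.85985·[1 + 0.0137·-0.51054/0.046738] = -2.0875 m/s.
|v| = 2.0875 m/s = 2087.5 mm/s.

2090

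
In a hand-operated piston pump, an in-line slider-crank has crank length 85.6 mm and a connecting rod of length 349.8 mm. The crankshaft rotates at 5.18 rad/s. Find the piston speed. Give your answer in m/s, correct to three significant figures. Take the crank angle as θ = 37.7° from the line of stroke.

ω = 5.18 rad/s
For an in-line slider-crank, x = r cosθ + √(L² − r² sin²θ), so v = −rω sinθ·[1 + r cosθ/√(L² − r² sin²θ)].
With r = 0.0856 m, L = 0.3498 m, θ = 37.7°: √(L² − r² sin²θ) = 0.34586 m.
v = −0.0856·5.18·0.61153·[1 + 0.0856·0.79122/0.34586] = -0.32426 m/s.
|v| = 0.32426 m/s.

0.324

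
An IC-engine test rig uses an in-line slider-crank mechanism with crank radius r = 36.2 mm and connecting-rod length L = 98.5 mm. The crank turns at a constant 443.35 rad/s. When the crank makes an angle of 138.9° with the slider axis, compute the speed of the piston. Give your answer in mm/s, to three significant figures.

7540

ω = 443.4 rad/s
For an in-line slider-crank, x = r cosθ + √(L² − r² sin²θ), so v = −rω sinθ·[1 + r cosθ/√(L² − r² sin²θ)].
With r = 0.0362 m, L = 0.0985 m, θ = 138.9°: √(L² − r² sin²θ) = 0.095582 m.
v = −0.0362·443.4·0.65738·[1 + 0.0362·-0.75356/0.095582] = -7.5393 m/s.
|v| = 7.5393 m/s = 7539.3 mm/s.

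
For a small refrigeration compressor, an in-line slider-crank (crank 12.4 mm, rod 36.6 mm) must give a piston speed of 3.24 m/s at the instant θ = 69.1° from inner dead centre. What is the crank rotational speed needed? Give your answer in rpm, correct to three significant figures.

For an in-line slider-crank, |v_piston| = rω|sinθ|·[1 + r cosθ/√(L² − r² sin²θ)].
With r = 0.0124 m, L = 0.0366 m, θ = 69.1°: the bracketed kinematic factor |dx/dθ| = 0.01306 m.
ω = v/|dx/dθ| = 3.24/0.01306 = 248.08 rad/s.
N = 60ω/(2π) = 2369 rpm.

2370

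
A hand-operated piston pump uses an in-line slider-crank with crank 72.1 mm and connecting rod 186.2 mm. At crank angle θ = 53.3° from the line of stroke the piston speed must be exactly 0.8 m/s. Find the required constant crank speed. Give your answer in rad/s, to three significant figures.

11.1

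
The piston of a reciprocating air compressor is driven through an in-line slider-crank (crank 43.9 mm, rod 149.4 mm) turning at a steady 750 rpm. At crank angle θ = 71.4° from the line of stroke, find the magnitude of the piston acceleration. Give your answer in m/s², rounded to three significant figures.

ω = 2π·750/60 = 78.54 rad/s
x(θ) = r cosθ + √(L² − r² sin²θ); with ω constant, a = ω²·d²x/dθ².
d²x/dθ² = −r cosθ − r²(cos2θ)/√u − r⁴ sin²2θ/(4u^{3/2}),  u = L² − r² sin²θ = 0.0205892 m².
Substituting r = 0.0439 m, L = 0.1494 m, θ = 71.4°: d²x/dθ² = -0.003419 m.
a = ω²·d²x/dθ² = (78.54)²·(-0.003419) = -21.09 m/s²;  |a| = 21.09 m/s².

21.1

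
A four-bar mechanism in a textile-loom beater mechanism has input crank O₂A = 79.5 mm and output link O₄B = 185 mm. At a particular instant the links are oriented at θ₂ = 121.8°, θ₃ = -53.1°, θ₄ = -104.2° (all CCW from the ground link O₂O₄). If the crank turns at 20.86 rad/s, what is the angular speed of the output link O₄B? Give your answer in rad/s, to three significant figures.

1.02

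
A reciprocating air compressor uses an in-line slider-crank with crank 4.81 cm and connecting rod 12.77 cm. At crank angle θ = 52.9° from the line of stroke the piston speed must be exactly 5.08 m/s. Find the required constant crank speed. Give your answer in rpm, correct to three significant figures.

1020

For an in-line slider-crank, |v_piston| = rω|sinθ|·[1 + r cosθ/√(L² − r² sin²θ)].
With r = 0.0481 m, L = 0.1277 m, θ = 52.9°: the bracketed kinematic factor |dx/dθ| = 0.047502 m.
ω = v/|dx/dθ| = 5.08/0.047502 = 106.94 rad/s.
N = 60ω/(2π) = 1021.2 rpm.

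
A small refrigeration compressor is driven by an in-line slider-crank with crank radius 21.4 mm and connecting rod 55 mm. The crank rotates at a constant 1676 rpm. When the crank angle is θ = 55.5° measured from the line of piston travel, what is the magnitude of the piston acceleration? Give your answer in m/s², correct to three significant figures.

286

ω = 2π·1676/60 = 175.5 rad/s
x(θ) = r cosθ + √(L² − r² sin²θ); with ω constant, a = ω²·d²x/dθ².
d²x/dθ² = −r cosθ − r²(cos2θ)/√u − r⁴ sin²2θ/(4u^{3/2}),  u = L² − r² sin²θ = 0.00271396 m².
Substituting r = 0.0214 m, L = 0.055 m, θ = 55.5°: d²x/dθ² = -0.009294 m.
a = ω²·d²x/dθ² = (175.5)²·(-0.009294) = -286.29 m/s²;  |a| = 286.29 m/s².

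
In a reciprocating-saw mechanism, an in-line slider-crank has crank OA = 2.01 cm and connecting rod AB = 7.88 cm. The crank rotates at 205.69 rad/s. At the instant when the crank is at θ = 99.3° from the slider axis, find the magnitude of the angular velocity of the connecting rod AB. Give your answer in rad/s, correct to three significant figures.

8.76

ω = 205.7 rad/s
The rod makes angle φ with the slider axis where L sinφ = r sinθ; differentiating, L cosφ·φ̇ = r ω cosθ.
L cosφ = √(L² − r² sin²θ) = 0.076263 m.
|ω_rod| = r ω |cosθ| / √(L² − r² sin²θ) = 0.0201·205.7·0.16160/0.076263 = 8.7609 rad/s.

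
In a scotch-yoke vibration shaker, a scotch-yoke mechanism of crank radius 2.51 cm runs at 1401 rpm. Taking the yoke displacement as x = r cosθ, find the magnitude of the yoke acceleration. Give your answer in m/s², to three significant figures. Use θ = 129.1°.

ω = 146.7 rad/s (from 1401 rpm).
x = r cosθ ⇒ ẍ = −rω² cosθ (ω constant).
|a| = rω²|cosθ| = 0.0251·(146.7)²·|cos 129.1°| = 340.73 m/s².

341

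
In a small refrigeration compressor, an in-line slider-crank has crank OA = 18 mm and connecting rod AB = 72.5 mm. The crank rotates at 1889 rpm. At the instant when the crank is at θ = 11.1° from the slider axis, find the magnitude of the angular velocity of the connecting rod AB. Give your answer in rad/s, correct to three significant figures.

48.2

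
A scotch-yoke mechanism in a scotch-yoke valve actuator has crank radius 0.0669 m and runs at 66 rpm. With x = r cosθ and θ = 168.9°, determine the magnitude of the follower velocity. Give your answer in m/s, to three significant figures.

0.0890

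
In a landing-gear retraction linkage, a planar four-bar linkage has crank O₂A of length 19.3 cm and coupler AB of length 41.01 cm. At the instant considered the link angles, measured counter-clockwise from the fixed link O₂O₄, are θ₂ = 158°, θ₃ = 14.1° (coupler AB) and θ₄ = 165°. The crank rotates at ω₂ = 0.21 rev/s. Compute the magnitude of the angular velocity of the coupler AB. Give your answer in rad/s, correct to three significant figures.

0.156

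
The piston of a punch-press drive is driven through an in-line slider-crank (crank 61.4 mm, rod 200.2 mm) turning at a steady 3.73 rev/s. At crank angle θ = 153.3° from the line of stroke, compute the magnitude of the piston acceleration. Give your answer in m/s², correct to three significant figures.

23.7

ω = 2π·3.73 = 23.44 rad/s
x(θ) = r cosθ + √(L² − r² sin²θ); with ω constant, a = ω²·d²x/dθ².
d²x/dθ² = −r cosθ − r²(cos2θ)/√u − r⁴ sin²2θ/(4u^{3/2}),  u = L² − r² sin²θ = 0.0393189 m².
Substituting r = 0.0614 m, L = 0.2002 m, θ = 153.3°: d²x/dθ² = +0.043224 m.
a = ω²·d²x/dθ² = (23.44)²·(+0.043224) = +23.741 m/s²;  |a| = 23.741 m/s².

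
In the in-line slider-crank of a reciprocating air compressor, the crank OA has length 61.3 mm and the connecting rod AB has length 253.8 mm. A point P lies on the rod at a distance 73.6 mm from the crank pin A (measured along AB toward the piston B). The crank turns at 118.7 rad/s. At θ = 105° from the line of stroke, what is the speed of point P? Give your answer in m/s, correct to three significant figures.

ω = 118.7 rad/s.  Crank-pin speed |V_A| = rω = 7.2763 m/s, perpendicular to OA.
Rod angle: sinφ = −(r/L) sinθ ⇒ φ = -13.491°; ω_rod = −rω cosθ/√(L²−r²sin²θ) = +7.6308 rad/s.
V_P = V_A + ω_rod × AP, with AP = 0.0736 m along the rod.
Components: V_Px = −rω sinθ − a·ω_rod·sinφ = -6.8973 m/s;  V_Py = rω cosθ + a·ω_rod·cosφ = -1.3371 m/s.
|V_P| = √(V_Px² + V_Py²) = 7.0258 m/s.

7.03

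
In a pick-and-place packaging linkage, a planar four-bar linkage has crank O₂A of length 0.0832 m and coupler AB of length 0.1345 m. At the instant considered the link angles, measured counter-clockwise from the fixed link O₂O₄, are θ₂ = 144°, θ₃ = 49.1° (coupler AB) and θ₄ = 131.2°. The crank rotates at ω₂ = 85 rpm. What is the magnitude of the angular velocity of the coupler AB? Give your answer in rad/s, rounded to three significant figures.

ω₂ = 8.901 rad/s (from 85 rpm).
Differentiating the loop-closure r₂e^{iθ₂}+r₃e^{iθ₃}=r₁+r₄e^{iθ₄} gives r₂ω₂e^{iθ₂}+r₃ω₃e^{iθ₃}=r₄ω₄e^{iθ₄}.
Eliminating the other unknown: ω₃ = r₂ω₂ sin(θ₄−θ₂) / [r₃ sin(θ₃−θ₄)].
Numerator sine = -0.22155; denominator sine = -0.99051.
Result = 0.0832·8.901·(-0.22155) / (0.1345·(-0.99051)) = +1.2316 rad/s; magnitude 1.2316 rad/s.

1.23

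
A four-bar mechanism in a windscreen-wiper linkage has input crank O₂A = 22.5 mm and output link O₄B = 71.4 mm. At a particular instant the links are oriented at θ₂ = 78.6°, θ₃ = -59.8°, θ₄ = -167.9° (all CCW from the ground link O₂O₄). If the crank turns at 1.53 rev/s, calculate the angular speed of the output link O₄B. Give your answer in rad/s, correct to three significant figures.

ω₂ = 9.613 rad/s (from 1.53 rev/s).
Differentiating the loop-closure r₂e^{iθ₂}+r₃e^{iθ₃}=r₁+r₄e^{iθ₄} gives r₂ω₂e^{iθ₂}+r₃ω₃e^{iθ₃}=r₄ω₄e^{iθ₄}.
Eliminating the other unknown: ω₄ = r₂ω₂ sin(θ₂−θ₃) / [r₄ sin(θ₄−θ₃)].
Numerator sine = +0.66393; denominator sine = -0.95052.
Result = 0.0225·9.613·(+0.66393) / (0.0714·(-0.95052)) = -2.116 rad/s; magnitude 2.116 rad/s.

2.12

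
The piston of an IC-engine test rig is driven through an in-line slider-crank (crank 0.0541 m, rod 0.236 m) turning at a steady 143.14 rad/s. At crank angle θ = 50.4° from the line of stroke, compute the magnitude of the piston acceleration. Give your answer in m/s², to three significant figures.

662

ω = 143.1 rad/s
x(θ) = r cosθ + √(L² − r² sin²θ); with ω constant, a = ω²·d²x/dθ².
d²x/dθ² = −r cosθ − r²(cos2θ)/√u − r⁴ sin²2θ/(4u^{3/2}),  u = L² − r² sin²θ = 0.0539584 m².
Substituting r = 0.0541 m, L = 0.236 m, θ = 50.4°: d²x/dθ² = -0.032289 m.
a = ω²·d²x/dθ² = (143.1)²·(-0.032289) = -661.56 m/s²;  |a| = 661.56 m/s².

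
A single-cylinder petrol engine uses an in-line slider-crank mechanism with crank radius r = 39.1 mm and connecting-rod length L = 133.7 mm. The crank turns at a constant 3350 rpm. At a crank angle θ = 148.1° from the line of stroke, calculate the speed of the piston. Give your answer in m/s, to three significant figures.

ω = 2π·3350/60 = 350.8 rad/s
For an in-line slider-crank, x = r cosθ + √(L² − r² sin²θ), so v = −rω sinθ·[1 + r cosθ/√(L² − r² sin²θ)].
With r = 0.0391 m, L = 0.1337 m, θ = 148.1°: √(L² − r² sin²θ) = 0.13209 m.
v = −0.0391·350.8·0.52844·[1 + 0.0391·-0.84897/0.13209] = -5.4269 m/s.
|v| = 5.4269 m/s.

5.43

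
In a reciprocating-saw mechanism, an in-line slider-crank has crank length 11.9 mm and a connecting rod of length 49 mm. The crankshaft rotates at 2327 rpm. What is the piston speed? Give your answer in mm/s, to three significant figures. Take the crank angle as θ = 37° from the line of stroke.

ω = 2π·2327/60 = 243.7 rad/s
For an in-line slider-crank, x = r cosθ + √(L² − r² sin²θ), so v = −rω sinθ·[1 + r cosθ/√(L² − r² sin²θ)].
With r = 0.0119 m, L = 0.049 m, θ = 37°: √(L² − r² sin²θ) = 0.048474 m.
v = −0.0119·243.7·0.60182·[1 + 0.0119·0.79864/0.048474] = -2.0873 m/s.
|v| = 2.0873 m/s = 2087.3 mm/s.

2090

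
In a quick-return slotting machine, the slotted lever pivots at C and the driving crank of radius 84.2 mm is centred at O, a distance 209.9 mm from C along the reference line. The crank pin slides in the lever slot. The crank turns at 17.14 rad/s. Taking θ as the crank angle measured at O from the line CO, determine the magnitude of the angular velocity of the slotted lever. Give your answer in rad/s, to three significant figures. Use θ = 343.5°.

4.84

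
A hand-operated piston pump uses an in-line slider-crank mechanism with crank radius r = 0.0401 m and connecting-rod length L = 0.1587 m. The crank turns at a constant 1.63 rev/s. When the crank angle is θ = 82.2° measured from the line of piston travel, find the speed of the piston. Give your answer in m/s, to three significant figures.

0.421

ω = 2π·1.63 = 10.24 rad/s
For an in-line slider-crank, x = r cosθ + √(L² − r² sin²θ), so v = −rω sinθ·[1 + r cosθ/√(L² − r² sin²θ)].
With r = 0.0401 m, L = 0.1587 m, θ = 82.2°: √(L² − r² sin²θ) = 0.15365 m.
v = −0.0401·10.24·0.99075·[1 + 0.0401·0.13572/0.15365] = -0.4213 m/s.
|v| = 0.4213 m/s.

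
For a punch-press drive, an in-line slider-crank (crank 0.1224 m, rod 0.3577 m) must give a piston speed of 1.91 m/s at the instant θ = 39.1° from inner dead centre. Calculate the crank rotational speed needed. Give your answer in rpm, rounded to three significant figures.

186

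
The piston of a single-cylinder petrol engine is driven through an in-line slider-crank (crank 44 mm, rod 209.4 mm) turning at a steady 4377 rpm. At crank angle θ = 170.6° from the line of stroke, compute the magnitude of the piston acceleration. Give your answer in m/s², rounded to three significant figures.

ω = 2π·4377/60 = 458.4 rad/s
x(θ) = r cosθ + √(L² − r² sin²θ); with ω constant, a = ω²·d²x/dθ².
d²x/dθ² = −r cosθ − r²(cos2θ)/√u − r⁴ sin²2θ/(4u^{3/2}),  u = L² − r² sin²θ = 0.0437967 m².
Substituting r = 0.044 m, L = 0.2094 m, θ = 170.6°: d²x/dθ² = +0.034641 m.
a = ω²·d²x/dθ² = (458.4)²·(+0.034641) = +7277.9 m/s²;  |a| = 7277.9 m/s².

7280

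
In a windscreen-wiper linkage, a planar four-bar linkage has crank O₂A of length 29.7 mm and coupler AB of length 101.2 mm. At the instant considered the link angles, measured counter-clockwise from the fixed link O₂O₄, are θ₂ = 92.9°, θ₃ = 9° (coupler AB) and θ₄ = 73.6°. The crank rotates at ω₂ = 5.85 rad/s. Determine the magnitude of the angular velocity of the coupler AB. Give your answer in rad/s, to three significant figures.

0.628

ω₂ = 5.85 rad/s
Differentiating the loop-closure r₂e^{iθ₂}+r₃e^{iθ₃}=r₁+r₄e^{iθ₄} gives r₂ω₂e^{iθ₂}+r₃ω₃e^{iθ₃}=r₄ω₄e^{iθ₄}.
Eliminating the other unknown: ω₃ = r₂ω₂ sin(θ₄−θ₂) / [r₃ sin(θ₃−θ₄)].
Numerator sine = -0.33051; denominator sine = -0.90334.
Result = 0.0297·5.85·(-0.33051) / (0.1012·(-0.90334)) = +0.62816 rad/s; magnitude 0.62816 rad/s.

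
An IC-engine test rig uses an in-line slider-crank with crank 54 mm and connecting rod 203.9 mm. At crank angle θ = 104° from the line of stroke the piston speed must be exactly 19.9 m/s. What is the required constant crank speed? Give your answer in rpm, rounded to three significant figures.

3880

For an in-line slider-crank, |v_piston| = rω|sinθ|·[1 + r cosθ/√(L² − r² sin²θ)].
With r = 0.054 m, L = 0.2039 m, θ = 104°: the bracketed kinematic factor |dx/dθ| = 0.048922 m.
ω = v/|dx/dθ| = 19.9/0.048922 = 406.77 rad/s.
N = 60ω/(2π) = 3884.3 rpm.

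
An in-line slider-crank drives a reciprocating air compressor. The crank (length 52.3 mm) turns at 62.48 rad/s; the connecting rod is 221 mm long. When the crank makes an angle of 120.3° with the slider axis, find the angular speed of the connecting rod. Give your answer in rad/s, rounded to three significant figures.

ω = 62.48 rad/s
The rod makes angle φ with the slider axis where L sinφ = r sinθ; differentiating, L cosφ·φ̇ = r ω cosθ.
L cosφ = √(L² − r² sin²θ) = 0.21634 m.
|ω_rod| = r ω |cosθ| / √(L² − r² sin²θ) = 0.0523·62.48·0.50453/0.21634 = 7.6207 rad/s.

7.62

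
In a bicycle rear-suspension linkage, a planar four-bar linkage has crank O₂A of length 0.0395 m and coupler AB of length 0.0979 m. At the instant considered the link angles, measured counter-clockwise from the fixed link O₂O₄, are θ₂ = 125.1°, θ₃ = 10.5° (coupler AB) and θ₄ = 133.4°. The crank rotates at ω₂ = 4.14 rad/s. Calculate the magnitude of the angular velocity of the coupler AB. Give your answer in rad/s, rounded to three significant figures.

0.287

ω₂ = 4.14 rad/s
Differentiating the loop-closure r₂e^{iθ₂}+r₃e^{iθ₃}=r₁+r₄e^{iθ₄} gives r₂ω₂e^{iθ₂}+r₃ω₃e^{iθ₃}=r₄ω₄e^{iθ₄}.
Eliminating the other unknown: ω₃ = r₂ω₂ sin(θ₄−θ₂) / [r₃ sin(θ₃−θ₄)].
Numerator sine = +0.14436; denominator sine = -0.83962.
Result = 0.0395·4.14·(+0.14436) / (0.0979·(-0.83962)) = -0.28719 rad/s; magnitude 0.28719 rad/s.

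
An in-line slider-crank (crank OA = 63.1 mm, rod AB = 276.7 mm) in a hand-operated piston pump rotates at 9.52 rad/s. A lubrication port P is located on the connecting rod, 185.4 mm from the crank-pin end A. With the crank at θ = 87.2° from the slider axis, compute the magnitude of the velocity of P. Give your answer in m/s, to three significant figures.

ω = 9.52 rad/s.  Crank-pin speed |V_A| = rω = 0.60071 m/s, perpendicular to OA.
Rod angle: sinφ = −(r/L) sinθ ⇒ φ = -13.166°; ω_rod = −rω cosθ/√(L²−r²sin²θ) = -0.10892 rad/s.
V_P = V_A + ω_rod × AP, with AP = 0.1854 m along the rod.
Components: V_Px = −rω sinθ − a·ω_rod·sinφ = -0.60459 m/s;  V_Py = rω cosθ + a·ω_rod·cosφ = +0.0096826 m/s.
|V_P| = √(V_Px² + V_Py²) = 0.60467 m/s.

0.605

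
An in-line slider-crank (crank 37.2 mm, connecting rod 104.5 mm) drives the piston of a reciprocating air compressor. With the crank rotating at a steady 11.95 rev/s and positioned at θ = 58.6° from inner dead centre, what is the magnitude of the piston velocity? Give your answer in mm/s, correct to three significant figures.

2850

ω = 2π·11.9 = 75.08 rad/s
For an in-line slider-crank, x = r cosθ + √(L² − r² sin²θ), so v = −rω sinθ·[1 + r cosθ/√(L² − r² sin²θ)].
With r = 0.0372 m, L = 0.1045 m, θ = 58.6°: √(L² − r² sin²θ) = 0.099559 m.
v = −0.0372·75.08·0.85355·[1 + 0.0372·0.52101/0.099559] = -2.8482 m/s.
|v| = 2.8482 m/s = 2848.2 mm/s.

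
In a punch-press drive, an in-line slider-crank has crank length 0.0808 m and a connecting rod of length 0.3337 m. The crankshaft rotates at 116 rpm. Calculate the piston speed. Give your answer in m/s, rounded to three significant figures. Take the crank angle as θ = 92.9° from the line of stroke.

ω = 2π·116/60 = 12.15 rad/s
For an in-line slider-crank, x = r cosθ + √(L² − r² sin²θ), so v = −rω sinθ·[1 + r cosθ/√(L² − r² sin²θ)].
With r = 0.0808 m, L = 0.3337 m, θ = 92.9°: √(L² − r² sin²θ) = 0.3238 m.
v = −0.0808·12.15·0.99872·[1 + 0.0808·-0.05059/0.3238] = -0.96788 m/s.
|v| = 0.96788 m/s.

0.968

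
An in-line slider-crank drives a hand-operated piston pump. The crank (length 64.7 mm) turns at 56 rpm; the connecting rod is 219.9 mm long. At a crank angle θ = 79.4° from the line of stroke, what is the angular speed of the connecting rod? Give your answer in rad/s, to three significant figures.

0.332

ω = 5.864 rad/s (converted from 56 rpm).
The rod makes angle φ with the slider axis where L sinφ = r sinθ; differentiating, L cosφ·φ̇ = r ω cosθ.
L cosφ = √(L² − r² sin²θ) = 0.2105 m.
|ω_rod| = r ω |cosθ| / √(L² − r² sin²θ) = 0.0647·5.864·0.18395/0.2105 = 0.33156 rad/s.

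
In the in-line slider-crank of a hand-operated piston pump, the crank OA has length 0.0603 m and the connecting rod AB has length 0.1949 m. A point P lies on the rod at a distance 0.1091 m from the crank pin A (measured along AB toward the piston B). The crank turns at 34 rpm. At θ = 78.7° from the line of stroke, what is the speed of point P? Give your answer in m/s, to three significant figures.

ω = 3.56 rad/s.  Crank-pin speed |V_A| = rω = 0.2147 m/s, perpendicular to OA.
Rod angle: sinφ = −(r/L) sinθ ⇒ φ = -17.661°; ω_rod = −rω cosθ/√(L²−r²sin²θ) = -0.22653 rad/s.
V_P = V_A + ω_rod × AP, with AP = 0.1091 m along the rod.
Components: V_Px = −rω sinθ − a·ω_rod·sinφ = -0.21803 m/s;  V_Py = rω cosθ + a·ω_rod·cosφ = +0.01852 m/s.
|V_P| = √(V_Px² + V_Py²) = 0.21882 m/s.

0.219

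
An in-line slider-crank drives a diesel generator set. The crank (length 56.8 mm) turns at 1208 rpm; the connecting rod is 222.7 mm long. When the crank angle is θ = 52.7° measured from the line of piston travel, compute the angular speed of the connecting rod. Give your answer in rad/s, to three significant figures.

20.0

ω = 126.5 rad/s (converted from 1208 rpm).
The rod makes angle φ with the slider axis where L sinφ = r sinθ; differentiating, L cosφ·φ̇ = r ω cosθ.
L cosφ = √(L² − r² sin²θ) = 0.21807 m.
|ω_rod| = r ω |cosθ| / √(L² − r² sin²θ) = 0.0568·126.5·0.60599/0.21807 = 19.967 rad/s.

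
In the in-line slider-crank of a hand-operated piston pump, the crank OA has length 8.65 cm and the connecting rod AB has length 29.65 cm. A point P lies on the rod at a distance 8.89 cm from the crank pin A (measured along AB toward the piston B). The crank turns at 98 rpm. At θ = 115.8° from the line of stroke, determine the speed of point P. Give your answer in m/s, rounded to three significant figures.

0.814

ω = 10.26 rad/s.  Crank-pin speed |V_A| = rω = 0.88771 m/s, perpendicular to OA.
Rod angle: sinφ = −(r/L) sinθ ⇒ φ = -15.228°; ω_rod = −rω cosθ/√(L²−r²sin²θ) = +1.3505 rad/s.
V_P = V_A + ω_rod × AP, with AP = 0.0889 m along the rod.
Components: V_Px = −rω sinθ − a·ω_rod·sinφ = -0.76769 m/s;  V_Py = rω cosθ + a·ω_rod·cosφ = -0.27052 m/s.
|V_P| = √(V_Px² + V_Py²) = 0.81396 m/s.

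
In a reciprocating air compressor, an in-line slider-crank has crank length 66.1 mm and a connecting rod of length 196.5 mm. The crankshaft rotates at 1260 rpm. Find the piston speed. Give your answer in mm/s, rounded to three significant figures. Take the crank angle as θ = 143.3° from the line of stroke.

3780

ω = 2π·1260/60 = 131.9 rad/s
For an in-line slider-crank, x = r cosθ + √(L² − r² sin²θ), so v = −rω sinθ·[1 + r cosθ/√(L² − r² sin²θ)].
With r = 0.0661 m, L = 0.1965 m, θ = 143.3°: √(L² − r² sin²θ) = 0.19249 m.
v = −0.0661·131.9·0.59763·[1 + 0.0661·-0.80178/0.19249] = -3.7772 m/s.
|v| = 3.7772 m/s = 3777.2 mm/s.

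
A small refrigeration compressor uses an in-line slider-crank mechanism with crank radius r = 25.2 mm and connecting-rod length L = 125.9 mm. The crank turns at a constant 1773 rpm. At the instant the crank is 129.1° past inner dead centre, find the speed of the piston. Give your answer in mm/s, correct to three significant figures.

ω = 2π·1773/60 = 185.7 rad/s
For an in-line slider-crank, x = r cosθ + √(L² − r² sin²θ), so v = −rω sinθ·[1 + r cosθ/√(L² − r² sin²θ)].
With r = 0.0252 m, L = 0.1259 m, θ = 129.1°: √(L² − r² sin²θ) = 0.12437 m.
v = −0.0252·185.7·0.77605·[1 + 0.0252·-0.63068/0.12437] = -3.167 m/s.
|v| = 3.167 m/s = 3167 mm/s.

3170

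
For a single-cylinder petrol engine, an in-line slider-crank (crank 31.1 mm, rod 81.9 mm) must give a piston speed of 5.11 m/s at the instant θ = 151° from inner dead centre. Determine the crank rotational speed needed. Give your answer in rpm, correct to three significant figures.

For an in-line slider-crank, |v_piston| = rω|sinθ|·[1 + r cosθ/√(L² − r² sin²θ)].
With r = 0.0311 m, L = 0.0819 m, θ = 151°: the bracketed kinematic factor |dx/dθ| = 0.0099829 m.
ω = v/|dx/dθ| = 5.11/0.0099829 = 511.87 rad/s.
N = 60ω/(2π) = 4888 rpm.

4890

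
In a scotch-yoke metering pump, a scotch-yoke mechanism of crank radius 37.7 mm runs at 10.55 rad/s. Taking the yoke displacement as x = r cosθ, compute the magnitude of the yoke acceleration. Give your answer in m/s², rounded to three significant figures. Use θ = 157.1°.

ω = 10.55 rad/s
x = r cosθ ⇒ ẍ = −rω² cosθ (ω constant).
|a| = rω²|cosθ| = 0.0377·(10.55)²·|cos 157.1°| = 3.8654 m/s².

3.87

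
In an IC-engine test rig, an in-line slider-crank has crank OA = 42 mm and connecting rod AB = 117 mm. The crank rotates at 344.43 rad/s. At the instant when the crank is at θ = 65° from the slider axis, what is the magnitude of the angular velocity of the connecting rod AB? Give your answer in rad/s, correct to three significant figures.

55.3

ω = 344.4 rad/s
The rod makes angle φ with the slider axis where L sinφ = r sinθ; differentiating, L cosφ·φ̇ = r ω cosθ.
L cosφ = √(L² − r² sin²θ) = 0.11063 m.
|ω_rod| = r ω |cosθ| / √(L² − r² sin²θ) = 0.042·344.4·0.42262/0.11063 = 55.259 rad/s.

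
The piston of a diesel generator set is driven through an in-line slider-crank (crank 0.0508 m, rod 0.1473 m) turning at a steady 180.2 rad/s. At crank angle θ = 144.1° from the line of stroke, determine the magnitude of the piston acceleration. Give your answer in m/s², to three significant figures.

1140

ω = 180.2 rad/s
x(θ) = r cosθ + √(L² − r² sin²θ); with ω constant, a = ω²·d²x/dθ².
d²x/dθ² = −r cosθ − r²(cos2θ)/√u − r⁴ sin²2θ/(4u^{3/2}),  u = L² − r² sin²θ = 0.02081 m².
Substituting r = 0.0508 m, L = 0.1473 m, θ = 144.1°: d²x/dθ² = +0.035062 m.
a = ω²·d²x/dθ² = (180.2)²·(+0.035062) = +1138.5 m/s²;  |a| = 1138.5 m/s².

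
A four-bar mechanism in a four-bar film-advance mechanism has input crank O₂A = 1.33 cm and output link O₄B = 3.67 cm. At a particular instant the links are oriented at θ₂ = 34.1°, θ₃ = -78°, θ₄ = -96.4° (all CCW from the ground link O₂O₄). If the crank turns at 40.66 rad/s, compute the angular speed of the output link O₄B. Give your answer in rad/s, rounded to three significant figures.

ω₂ = 40.66 rad/s
Differentiating the loop-closure r₂e^{iθ₂}+r₃e^{iθ₃}=r₁+r₄e^{iθ₄} gives r₂ω₂e^{iθ₂}+r₃ω₃e^{iθ₃}=r₄ω₄e^{iθ₄}.
Eliminating the other unknown: ω₄ = r₂ω₂ sin(θ₂−θ₃) / [r₄ sin(θ₄−θ₃)].
Numerator sine = +0.92653; denominator sine = -0.31565.
Result = 0.0133·40.66·(+0.92653) / (0.0367·(-0.31565)) = -43.252 rad/s; magnitude 43.252 rad/s.

43.3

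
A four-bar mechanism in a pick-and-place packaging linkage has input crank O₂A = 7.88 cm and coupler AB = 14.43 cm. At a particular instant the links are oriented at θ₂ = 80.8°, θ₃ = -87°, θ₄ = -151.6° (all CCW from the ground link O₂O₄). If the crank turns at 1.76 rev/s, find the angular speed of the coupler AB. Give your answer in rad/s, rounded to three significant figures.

ω₂ = 11.06 rad/s (from 1.76 rev/s).
Differentiating the loop-closure r₂e^{iθ₂}+r₃e^{iθ₃}=r₁+r₄e^{iθ₄} gives r₂ω₂e^{iθ₂}+r₃ω₃e^{iθ₃}=r₄ω₄e^{iθ₄}.
Eliminating the other unknown: ω₃ = r₂ω₂ sin(θ₄−θ₂) / [r₃ sin(θ₃−θ₄)].
Numerator sine = +0.79229; denominator sine = +0.90334.
Result = 0.0788·11.06·(+0.79229) / (0.1443·(+0.90334)) = +5.2965 rad/s; magnitude 5.2965 rad/s.

5.30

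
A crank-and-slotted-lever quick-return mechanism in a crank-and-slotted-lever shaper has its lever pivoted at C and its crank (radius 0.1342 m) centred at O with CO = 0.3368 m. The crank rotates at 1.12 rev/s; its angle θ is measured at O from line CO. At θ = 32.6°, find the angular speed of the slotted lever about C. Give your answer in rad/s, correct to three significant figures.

1.90

ω = 7.037 rad/s (from 1.12 rev/s).
Crank pin A relative to C: A = (d + r cosθ, r sinθ); lever angle φ = atan2(r sinθ, d + r cosθ).
Differentiating tanφ: φ̇ = rω(d cosθ + r)/(d² + r² + 2dr cosθ).
d² + r² + 2dr cosθ = |CA|² = 0.207599 m²;  d cosθ + r = +0.41794 m.
|ω_lever| = |0.1342·7.037·+0.41794| / 0.207599 = 1.9012 rad/s.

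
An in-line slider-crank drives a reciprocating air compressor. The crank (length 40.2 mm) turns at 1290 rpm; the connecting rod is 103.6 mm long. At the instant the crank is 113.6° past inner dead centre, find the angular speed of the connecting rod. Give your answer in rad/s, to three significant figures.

22.5

ω = 135.1 rad/s (converted from 1290 rpm).
The rod makes angle φ with the slider axis where L sinφ = r sinθ; differentiating, L cosφ·φ̇ = r ω cosθ.
L cosφ = √(L² − r² sin²θ) = 0.096829 m.
|ω_rod| = r ω |cosθ| / √(L² − r² sin²θ) = 0.0402·135.1·0.40035/0.096829 = 22.453 rad/s.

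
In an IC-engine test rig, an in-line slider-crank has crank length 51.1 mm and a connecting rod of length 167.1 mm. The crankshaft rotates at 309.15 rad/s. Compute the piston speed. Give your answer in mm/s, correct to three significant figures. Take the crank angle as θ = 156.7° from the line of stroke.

4480

ω = 309.1 rad/s
For an in-line slider-crank, x = r cosθ + √(L² − r² sin²θ), so v = −rω sinθ·[1 + r cosθ/√(L² − r² sin²θ)].
With r = 0.0511 m, L = 0.1671 m, θ = 156.7°: √(L² − r² sin²θ) = 0.16587 m.
v = −0.0511·309.1·0.39555·[1 + 0.0511·-0.91845/0.16587] = -4.4806 m/s.
|v| = 4.4806 m/s = 4480.6 mm/s.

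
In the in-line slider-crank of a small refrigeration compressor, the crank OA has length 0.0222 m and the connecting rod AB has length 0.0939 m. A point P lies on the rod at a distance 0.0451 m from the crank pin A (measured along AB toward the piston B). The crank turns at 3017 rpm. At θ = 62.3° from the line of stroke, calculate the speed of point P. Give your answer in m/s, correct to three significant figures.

6.76

ω = 315.9 rad/s.  Crank-pin speed |V_A| = rω = 7.0139 m/s, perpendicular to OA.
Rod angle: sinφ = −(r/L) sinθ ⇒ φ = -12.083°; ω_rod = −rω cosθ/√(L²−r²sin²θ) = -35.508 rad/s.
V_P = V_A + ω_rod × AP, with AP = 0.0451 m along the rod.
Components: V_Px = −rω sinθ − a·ω_rod·sinφ = -6.5452 m/s;  V_Py = rω cosθ + a·ω_rod·cosφ = +1.6944 m/s.
|V_P| = √(V_Px² + V_Py²) = 6.761 m/s.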